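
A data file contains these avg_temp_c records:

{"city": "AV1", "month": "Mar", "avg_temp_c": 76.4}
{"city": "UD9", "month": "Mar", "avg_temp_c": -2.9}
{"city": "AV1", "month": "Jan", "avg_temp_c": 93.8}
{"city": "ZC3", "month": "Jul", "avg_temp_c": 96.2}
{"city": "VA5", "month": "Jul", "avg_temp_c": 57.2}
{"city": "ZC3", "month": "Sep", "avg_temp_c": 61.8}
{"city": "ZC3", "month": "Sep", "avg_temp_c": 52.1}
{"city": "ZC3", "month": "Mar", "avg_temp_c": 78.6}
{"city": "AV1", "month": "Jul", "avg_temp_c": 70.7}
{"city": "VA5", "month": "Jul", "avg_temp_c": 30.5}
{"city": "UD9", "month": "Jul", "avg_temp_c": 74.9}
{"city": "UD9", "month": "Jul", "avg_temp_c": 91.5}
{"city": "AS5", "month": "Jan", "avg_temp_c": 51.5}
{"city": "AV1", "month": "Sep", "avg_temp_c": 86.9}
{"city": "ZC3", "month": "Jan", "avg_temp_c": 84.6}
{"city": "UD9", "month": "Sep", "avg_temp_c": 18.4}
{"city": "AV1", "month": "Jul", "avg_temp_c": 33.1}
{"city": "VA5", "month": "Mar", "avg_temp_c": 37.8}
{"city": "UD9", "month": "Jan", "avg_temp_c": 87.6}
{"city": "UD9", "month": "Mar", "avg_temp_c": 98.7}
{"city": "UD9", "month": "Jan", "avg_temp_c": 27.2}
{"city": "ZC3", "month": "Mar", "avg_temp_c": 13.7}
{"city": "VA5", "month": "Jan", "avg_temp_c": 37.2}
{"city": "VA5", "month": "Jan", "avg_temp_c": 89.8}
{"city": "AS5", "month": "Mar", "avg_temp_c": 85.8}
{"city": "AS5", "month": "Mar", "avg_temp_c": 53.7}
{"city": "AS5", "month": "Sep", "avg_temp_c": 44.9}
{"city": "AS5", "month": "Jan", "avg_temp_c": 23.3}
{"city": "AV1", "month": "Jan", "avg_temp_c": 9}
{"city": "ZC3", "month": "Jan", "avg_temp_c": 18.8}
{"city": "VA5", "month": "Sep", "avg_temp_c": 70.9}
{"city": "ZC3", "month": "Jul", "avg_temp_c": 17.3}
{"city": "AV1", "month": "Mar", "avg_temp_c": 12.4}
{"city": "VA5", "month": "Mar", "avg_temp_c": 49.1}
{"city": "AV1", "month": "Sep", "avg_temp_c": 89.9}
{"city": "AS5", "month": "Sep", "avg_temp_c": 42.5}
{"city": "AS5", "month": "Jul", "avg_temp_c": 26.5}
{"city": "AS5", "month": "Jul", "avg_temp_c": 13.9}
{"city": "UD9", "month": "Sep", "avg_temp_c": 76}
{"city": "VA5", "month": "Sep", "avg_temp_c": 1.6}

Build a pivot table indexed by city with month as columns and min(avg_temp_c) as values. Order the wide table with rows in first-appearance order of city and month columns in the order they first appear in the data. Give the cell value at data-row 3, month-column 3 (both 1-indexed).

17.3

With rows in first-appearance order of city, row 3 is city=ZC3. month columns in first-appearance order: Mar, Jan, Jul, Sep; column 3 is Jul.
Long rows with city=ZC3, month=Jul: min(96.2, 17.3) = 17.3.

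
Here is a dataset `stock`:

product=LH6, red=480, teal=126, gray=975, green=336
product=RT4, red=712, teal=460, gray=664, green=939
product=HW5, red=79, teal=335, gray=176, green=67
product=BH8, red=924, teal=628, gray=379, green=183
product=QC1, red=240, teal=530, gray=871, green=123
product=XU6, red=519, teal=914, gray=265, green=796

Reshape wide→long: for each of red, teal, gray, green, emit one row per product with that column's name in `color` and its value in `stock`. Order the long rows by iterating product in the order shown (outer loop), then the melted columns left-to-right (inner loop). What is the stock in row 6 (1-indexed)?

460

24 rows total (6 × 4). Row 6: index ⌊(6-1)/4⌋ = 1 into product → RT4; (6-1) mod 4 = 1 into the melted columns → teal.
So row 6 is (RT4, teal, 460); stock = 460.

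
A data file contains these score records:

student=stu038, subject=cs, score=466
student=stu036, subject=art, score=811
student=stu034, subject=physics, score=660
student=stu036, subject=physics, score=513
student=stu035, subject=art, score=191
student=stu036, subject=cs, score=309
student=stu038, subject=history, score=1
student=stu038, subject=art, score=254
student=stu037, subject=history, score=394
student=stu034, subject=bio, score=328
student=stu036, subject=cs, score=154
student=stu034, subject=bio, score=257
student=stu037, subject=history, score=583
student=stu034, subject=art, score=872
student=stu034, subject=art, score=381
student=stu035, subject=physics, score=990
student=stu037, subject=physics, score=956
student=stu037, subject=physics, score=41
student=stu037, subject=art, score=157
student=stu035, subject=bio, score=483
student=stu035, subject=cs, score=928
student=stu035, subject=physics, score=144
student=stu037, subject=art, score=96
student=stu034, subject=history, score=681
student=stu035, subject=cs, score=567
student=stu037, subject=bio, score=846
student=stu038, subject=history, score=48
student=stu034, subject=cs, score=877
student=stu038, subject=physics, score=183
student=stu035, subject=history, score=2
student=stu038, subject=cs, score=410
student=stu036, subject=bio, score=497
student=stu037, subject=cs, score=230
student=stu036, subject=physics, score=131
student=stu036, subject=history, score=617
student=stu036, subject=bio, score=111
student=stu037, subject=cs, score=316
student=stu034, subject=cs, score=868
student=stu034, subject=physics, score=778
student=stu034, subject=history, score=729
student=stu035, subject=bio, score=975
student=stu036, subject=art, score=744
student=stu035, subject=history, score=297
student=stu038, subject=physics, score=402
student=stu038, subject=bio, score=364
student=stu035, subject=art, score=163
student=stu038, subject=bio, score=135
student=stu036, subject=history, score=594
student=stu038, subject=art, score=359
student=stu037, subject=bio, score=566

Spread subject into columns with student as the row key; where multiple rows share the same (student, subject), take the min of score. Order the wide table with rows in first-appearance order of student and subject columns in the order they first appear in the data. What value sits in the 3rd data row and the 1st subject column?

868

With rows in first-appearance order of student, row 3 is student=stu034. subject columns in first-appearance order: cs, art, physics, history, bio; column 1 is cs.
Long rows with student=stu034, subject=cs: min(877, 868) = 868.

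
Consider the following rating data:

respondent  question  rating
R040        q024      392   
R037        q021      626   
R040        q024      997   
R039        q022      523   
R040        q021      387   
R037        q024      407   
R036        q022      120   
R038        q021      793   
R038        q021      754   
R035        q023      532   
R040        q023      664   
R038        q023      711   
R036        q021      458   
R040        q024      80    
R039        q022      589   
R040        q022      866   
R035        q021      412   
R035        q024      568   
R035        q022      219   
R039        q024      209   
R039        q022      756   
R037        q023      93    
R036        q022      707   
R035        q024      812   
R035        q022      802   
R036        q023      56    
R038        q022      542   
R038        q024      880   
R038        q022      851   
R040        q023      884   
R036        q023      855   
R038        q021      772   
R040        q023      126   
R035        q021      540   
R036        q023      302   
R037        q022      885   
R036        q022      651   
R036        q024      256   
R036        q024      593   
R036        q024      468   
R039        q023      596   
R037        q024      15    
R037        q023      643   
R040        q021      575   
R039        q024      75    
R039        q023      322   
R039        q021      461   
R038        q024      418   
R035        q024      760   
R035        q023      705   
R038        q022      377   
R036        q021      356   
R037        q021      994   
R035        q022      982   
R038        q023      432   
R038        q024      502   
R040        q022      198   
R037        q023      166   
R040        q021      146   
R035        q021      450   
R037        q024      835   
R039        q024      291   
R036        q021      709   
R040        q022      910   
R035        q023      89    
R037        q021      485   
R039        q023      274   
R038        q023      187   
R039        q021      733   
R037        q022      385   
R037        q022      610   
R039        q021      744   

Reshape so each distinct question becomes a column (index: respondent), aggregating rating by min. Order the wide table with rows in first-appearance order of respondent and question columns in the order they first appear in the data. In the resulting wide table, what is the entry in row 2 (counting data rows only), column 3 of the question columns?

With rows in first-appearance order of respondent, row 2 is respondent=R037. question columns in first-appearance order: q024, q021, q022, q023; column 3 is q022.
Long rows with respondent=R037, question=q022: min(885, 385, 610) = 385.

385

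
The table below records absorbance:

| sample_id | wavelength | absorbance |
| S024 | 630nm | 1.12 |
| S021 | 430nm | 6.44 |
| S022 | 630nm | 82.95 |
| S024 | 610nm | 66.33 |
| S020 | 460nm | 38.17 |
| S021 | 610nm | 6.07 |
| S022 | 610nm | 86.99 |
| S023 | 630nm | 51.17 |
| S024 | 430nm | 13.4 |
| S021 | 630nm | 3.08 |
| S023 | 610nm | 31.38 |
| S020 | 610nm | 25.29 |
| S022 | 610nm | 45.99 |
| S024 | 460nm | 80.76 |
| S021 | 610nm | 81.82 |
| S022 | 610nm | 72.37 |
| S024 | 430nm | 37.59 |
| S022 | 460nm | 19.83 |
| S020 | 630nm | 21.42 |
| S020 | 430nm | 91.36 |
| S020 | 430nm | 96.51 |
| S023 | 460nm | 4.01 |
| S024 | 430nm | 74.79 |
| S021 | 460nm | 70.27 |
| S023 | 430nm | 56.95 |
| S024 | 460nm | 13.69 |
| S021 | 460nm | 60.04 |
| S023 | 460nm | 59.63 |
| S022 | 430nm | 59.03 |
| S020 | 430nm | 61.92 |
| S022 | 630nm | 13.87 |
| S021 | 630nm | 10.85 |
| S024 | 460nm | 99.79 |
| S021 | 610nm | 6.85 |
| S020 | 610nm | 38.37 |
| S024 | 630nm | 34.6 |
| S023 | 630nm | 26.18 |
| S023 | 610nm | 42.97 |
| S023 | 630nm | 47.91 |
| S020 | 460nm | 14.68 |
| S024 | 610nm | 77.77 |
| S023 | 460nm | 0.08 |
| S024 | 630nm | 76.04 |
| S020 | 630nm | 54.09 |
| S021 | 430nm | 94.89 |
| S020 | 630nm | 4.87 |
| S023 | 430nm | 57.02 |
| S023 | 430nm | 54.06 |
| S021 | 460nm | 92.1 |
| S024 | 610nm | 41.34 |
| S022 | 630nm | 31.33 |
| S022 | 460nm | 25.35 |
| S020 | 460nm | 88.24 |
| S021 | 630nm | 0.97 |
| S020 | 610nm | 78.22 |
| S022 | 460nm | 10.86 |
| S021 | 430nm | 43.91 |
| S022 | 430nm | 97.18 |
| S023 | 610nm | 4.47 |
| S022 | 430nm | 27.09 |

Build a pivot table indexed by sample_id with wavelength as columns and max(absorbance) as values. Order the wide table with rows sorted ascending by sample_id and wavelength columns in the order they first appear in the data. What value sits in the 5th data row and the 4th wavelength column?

99.79

With rows sorted ascending by sample_id, row 5 is sample_id=S024. wavelength columns in first-appearance order: 630nm, 430nm, 610nm, 460nm; column 4 is 460nm.
Long rows with sample_id=S024, wavelength=460nm: max(80.76, 13.69, 99.79) = 99.79.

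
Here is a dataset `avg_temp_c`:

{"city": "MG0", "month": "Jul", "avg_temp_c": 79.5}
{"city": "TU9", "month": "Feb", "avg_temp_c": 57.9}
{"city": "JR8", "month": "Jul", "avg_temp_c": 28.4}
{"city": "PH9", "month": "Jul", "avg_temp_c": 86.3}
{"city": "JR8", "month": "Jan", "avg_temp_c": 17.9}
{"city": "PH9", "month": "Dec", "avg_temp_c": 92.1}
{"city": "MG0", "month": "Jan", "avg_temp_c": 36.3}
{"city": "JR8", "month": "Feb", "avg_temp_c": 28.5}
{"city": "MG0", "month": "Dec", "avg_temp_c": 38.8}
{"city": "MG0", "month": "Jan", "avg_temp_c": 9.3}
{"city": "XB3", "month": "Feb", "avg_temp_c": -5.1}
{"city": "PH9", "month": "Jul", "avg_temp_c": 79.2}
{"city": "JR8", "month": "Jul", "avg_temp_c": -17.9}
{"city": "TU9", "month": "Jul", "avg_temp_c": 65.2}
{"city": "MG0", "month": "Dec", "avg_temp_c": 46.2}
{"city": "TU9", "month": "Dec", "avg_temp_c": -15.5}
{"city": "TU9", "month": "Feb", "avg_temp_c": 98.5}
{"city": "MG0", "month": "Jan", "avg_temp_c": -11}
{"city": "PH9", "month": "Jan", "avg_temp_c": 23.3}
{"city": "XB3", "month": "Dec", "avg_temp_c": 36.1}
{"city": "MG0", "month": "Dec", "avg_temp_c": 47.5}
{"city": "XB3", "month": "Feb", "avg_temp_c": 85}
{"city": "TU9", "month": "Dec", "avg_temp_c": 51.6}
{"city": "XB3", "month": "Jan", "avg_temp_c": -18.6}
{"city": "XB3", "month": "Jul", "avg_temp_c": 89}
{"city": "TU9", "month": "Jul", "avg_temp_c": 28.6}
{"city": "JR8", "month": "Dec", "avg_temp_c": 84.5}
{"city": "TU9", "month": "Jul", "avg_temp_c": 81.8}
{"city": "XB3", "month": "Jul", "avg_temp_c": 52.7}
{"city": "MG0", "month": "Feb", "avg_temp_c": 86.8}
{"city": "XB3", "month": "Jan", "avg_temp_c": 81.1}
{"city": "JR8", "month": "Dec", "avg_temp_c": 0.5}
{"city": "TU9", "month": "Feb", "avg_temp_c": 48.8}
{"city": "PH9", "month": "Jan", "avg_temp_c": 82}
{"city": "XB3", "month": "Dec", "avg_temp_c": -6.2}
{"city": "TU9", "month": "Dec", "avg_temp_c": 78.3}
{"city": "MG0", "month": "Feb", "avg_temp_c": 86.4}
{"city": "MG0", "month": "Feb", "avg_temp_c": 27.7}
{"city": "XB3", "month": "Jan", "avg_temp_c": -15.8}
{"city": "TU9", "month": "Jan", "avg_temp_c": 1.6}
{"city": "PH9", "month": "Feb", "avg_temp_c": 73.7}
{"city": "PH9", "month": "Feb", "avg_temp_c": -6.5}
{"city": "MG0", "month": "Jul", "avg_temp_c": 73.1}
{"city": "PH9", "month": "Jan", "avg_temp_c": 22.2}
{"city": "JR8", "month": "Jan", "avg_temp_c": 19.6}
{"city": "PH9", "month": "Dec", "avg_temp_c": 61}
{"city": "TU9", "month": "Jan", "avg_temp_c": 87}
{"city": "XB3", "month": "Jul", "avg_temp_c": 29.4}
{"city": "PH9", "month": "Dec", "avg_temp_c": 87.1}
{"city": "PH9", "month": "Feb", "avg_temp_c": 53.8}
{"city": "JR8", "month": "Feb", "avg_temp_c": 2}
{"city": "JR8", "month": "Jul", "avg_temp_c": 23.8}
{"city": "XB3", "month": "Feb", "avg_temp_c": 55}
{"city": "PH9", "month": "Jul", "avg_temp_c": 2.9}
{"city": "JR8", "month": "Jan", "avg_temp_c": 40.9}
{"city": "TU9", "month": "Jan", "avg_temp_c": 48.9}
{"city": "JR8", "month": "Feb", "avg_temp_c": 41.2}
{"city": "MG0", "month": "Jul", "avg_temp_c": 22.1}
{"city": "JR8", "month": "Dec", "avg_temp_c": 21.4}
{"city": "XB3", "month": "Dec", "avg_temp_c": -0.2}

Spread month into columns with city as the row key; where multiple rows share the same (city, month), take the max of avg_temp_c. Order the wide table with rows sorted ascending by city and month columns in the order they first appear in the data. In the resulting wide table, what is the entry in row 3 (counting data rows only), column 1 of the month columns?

86.3

With rows sorted ascending by city, row 3 is city=PH9. month columns in first-appearance order: Jul, Feb, Jan, Dec; column 1 is Jul.
Long rows with city=PH9, month=Jul: max(86.3, 79.2, 2.9) = 86.3.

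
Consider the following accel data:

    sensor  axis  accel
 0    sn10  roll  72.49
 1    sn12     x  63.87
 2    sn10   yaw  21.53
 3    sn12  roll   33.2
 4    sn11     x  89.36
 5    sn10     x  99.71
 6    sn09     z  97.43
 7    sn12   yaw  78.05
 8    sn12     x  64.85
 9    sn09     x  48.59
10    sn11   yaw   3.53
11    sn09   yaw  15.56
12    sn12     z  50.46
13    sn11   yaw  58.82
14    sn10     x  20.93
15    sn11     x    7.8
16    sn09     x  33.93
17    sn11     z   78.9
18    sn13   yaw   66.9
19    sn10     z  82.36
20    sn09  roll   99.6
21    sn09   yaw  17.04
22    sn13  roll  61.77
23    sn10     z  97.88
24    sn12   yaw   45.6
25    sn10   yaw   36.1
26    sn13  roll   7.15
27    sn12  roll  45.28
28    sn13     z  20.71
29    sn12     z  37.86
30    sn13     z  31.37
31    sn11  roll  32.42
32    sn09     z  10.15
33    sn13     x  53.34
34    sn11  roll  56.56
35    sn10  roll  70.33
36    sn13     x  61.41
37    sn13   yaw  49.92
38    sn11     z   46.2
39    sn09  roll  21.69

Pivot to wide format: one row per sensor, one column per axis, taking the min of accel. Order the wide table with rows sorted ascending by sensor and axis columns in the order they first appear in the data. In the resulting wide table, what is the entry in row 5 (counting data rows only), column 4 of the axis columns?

20.71

With rows sorted ascending by sensor, row 5 is sensor=sn13. axis columns in first-appearance order: roll, x, yaw, z; column 4 is z.
Long rows with sensor=sn13, axis=z: min(20.71, 31.37) = 20.71.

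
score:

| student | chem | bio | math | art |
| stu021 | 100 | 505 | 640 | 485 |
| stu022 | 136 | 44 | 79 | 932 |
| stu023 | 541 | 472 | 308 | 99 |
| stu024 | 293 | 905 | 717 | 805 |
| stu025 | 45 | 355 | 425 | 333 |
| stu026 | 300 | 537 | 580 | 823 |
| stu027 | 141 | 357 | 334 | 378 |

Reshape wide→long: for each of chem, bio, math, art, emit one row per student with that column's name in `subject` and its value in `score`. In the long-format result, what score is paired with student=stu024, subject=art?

805

Unpivoting turns each (student, wide-column) pair into one long row.
The wide cell at row stu024, column art holds 805, so the long row (stu024, art) has score=805.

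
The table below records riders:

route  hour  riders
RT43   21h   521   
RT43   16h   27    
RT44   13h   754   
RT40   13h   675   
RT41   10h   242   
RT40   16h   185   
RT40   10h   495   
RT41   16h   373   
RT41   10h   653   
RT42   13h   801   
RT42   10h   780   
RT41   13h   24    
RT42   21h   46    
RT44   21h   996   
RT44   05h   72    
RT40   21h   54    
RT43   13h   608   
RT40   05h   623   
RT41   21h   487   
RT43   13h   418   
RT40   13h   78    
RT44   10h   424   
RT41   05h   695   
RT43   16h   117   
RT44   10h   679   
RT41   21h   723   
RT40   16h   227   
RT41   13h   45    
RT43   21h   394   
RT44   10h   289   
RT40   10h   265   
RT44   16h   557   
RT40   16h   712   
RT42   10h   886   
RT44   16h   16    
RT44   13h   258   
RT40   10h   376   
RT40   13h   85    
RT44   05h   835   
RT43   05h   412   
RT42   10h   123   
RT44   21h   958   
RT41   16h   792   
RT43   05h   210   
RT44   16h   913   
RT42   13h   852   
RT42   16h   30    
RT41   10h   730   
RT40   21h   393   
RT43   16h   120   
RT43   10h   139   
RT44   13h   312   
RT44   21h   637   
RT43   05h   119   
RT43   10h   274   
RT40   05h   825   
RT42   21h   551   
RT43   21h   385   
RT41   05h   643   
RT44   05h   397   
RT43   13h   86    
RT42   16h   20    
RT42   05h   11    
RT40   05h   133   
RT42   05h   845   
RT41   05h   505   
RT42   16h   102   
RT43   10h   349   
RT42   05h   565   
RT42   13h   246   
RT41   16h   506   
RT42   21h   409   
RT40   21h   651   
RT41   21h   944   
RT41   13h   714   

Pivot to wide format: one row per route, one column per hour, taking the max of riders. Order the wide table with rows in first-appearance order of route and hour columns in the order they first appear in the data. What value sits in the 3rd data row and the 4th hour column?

With rows in first-appearance order of route, row 3 is route=RT40. hour columns in first-appearance order: 21h, 16h, 13h, 10h, 05h; column 4 is 10h.
Long rows with route=RT40, hour=10h: max(495, 265, 376) = 495.

495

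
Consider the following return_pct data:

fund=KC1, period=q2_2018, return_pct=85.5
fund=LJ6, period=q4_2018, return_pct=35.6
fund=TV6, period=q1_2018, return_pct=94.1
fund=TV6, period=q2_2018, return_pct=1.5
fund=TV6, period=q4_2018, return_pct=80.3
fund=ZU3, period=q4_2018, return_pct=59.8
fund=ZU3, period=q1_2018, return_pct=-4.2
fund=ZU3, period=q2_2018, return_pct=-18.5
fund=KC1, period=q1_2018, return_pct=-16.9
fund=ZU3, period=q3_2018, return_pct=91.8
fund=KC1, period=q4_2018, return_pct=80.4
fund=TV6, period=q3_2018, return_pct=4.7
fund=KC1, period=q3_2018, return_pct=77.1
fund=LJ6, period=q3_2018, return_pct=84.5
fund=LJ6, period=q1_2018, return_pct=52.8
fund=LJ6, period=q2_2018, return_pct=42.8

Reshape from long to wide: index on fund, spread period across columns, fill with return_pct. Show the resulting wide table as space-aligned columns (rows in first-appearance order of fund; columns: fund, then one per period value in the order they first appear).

fund  q2_2018  q4_2018  q1_2018  q3_2018
KC1   85.5     80.4     -16.9    77.1   
LJ6   42.8     35.6     52.8     84.5   
TV6   1.5      80.3     94.1     4.7    
ZU3   -18.5    59.8     -4.2     91.8   

Columns: fund plus the 4 distinct period values (q2_2018, q4_2018, q1_2018, q3_2018).
For example, row KC1 column q2_2018 takes return_pct=85.5 from the long row (KC1, q2_2018).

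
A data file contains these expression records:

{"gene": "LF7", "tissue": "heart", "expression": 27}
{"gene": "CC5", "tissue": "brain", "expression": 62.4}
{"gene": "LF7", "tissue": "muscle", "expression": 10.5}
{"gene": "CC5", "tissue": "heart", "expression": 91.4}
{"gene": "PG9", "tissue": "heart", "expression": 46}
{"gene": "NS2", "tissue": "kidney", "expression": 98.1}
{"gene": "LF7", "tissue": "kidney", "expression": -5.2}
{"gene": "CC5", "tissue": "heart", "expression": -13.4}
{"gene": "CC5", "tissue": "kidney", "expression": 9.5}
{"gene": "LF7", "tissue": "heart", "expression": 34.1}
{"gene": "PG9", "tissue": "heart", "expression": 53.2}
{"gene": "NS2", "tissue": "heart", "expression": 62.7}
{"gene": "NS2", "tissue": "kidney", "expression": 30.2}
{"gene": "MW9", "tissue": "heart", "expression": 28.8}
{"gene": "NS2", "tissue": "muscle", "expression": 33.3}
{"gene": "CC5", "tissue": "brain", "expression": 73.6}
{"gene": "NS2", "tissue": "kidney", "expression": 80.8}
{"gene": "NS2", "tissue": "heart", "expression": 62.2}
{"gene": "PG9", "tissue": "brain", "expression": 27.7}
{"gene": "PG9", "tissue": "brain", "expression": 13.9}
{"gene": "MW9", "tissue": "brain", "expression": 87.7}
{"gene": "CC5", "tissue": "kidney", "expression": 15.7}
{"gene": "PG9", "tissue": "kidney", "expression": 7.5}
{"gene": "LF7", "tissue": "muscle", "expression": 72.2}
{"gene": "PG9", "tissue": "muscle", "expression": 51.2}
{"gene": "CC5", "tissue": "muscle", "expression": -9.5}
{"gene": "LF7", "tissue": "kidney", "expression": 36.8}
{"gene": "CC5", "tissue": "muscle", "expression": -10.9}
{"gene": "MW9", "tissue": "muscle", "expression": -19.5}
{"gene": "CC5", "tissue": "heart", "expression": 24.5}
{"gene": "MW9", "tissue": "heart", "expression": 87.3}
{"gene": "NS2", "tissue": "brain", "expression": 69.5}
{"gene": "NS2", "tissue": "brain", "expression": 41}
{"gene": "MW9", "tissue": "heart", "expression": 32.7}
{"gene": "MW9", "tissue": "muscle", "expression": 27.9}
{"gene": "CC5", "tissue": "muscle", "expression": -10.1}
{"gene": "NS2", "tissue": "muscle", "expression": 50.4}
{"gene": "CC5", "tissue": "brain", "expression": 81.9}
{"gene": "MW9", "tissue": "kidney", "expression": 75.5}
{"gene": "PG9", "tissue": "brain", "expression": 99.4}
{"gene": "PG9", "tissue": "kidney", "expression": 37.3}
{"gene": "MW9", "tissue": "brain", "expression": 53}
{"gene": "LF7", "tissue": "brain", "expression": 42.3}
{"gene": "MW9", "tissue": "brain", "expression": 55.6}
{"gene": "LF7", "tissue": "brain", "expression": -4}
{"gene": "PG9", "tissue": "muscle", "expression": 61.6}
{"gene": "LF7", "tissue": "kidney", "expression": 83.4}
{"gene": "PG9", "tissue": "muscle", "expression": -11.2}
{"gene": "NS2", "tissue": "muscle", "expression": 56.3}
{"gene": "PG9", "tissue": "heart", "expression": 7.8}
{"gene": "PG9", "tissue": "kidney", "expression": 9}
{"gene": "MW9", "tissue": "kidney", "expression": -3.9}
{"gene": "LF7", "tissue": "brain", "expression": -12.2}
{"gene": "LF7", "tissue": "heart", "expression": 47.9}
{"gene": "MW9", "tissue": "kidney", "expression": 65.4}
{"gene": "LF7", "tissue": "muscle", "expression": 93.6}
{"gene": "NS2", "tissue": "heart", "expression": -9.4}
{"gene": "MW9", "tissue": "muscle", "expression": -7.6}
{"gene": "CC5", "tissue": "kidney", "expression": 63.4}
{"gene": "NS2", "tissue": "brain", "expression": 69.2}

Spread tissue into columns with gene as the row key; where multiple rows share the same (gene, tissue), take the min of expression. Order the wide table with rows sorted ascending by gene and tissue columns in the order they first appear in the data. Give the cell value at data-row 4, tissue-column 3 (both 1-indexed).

33.3

With rows sorted ascending by gene, row 4 is gene=NS2. tissue columns in first-appearance order: heart, brain, muscle, kidney; column 3 is muscle.
Long rows with gene=NS2, tissue=muscle: min(33.3, 50.4, 56.3) = 33.3.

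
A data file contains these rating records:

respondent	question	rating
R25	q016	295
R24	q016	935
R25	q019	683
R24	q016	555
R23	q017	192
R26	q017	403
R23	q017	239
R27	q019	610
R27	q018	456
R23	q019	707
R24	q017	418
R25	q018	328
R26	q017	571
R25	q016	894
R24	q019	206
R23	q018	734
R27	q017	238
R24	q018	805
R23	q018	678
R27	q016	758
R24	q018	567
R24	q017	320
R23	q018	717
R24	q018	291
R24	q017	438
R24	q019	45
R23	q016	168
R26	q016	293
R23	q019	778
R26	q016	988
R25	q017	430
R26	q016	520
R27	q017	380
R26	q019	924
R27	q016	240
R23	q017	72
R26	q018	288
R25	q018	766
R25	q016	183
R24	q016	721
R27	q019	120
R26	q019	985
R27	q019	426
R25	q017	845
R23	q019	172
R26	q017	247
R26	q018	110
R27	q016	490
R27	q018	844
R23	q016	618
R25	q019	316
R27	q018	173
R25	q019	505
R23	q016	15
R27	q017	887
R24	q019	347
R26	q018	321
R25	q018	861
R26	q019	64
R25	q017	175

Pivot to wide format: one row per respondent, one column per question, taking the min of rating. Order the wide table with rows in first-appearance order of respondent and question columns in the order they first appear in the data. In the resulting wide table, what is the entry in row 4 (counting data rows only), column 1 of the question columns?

With rows in first-appearance order of respondent, row 4 is respondent=R26. question columns in first-appearance order: q016, q019, q017, q018; column 1 is q016.
Long rows with respondent=R26, question=q016: min(293, 988, 520) = 293.

293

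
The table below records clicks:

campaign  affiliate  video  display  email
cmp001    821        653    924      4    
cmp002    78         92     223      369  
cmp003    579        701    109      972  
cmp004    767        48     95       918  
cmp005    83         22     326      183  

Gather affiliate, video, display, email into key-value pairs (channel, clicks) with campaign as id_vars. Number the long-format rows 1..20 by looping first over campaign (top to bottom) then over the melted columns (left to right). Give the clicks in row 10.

20 rows total (5 × 4). Row 10: index ⌊(10-1)/4⌋ = 2 into campaign → cmp003; (10-1) mod 4 = 1 into the melted columns → video.
So row 10 is (cmp003, video, 701); clicks = 701.

701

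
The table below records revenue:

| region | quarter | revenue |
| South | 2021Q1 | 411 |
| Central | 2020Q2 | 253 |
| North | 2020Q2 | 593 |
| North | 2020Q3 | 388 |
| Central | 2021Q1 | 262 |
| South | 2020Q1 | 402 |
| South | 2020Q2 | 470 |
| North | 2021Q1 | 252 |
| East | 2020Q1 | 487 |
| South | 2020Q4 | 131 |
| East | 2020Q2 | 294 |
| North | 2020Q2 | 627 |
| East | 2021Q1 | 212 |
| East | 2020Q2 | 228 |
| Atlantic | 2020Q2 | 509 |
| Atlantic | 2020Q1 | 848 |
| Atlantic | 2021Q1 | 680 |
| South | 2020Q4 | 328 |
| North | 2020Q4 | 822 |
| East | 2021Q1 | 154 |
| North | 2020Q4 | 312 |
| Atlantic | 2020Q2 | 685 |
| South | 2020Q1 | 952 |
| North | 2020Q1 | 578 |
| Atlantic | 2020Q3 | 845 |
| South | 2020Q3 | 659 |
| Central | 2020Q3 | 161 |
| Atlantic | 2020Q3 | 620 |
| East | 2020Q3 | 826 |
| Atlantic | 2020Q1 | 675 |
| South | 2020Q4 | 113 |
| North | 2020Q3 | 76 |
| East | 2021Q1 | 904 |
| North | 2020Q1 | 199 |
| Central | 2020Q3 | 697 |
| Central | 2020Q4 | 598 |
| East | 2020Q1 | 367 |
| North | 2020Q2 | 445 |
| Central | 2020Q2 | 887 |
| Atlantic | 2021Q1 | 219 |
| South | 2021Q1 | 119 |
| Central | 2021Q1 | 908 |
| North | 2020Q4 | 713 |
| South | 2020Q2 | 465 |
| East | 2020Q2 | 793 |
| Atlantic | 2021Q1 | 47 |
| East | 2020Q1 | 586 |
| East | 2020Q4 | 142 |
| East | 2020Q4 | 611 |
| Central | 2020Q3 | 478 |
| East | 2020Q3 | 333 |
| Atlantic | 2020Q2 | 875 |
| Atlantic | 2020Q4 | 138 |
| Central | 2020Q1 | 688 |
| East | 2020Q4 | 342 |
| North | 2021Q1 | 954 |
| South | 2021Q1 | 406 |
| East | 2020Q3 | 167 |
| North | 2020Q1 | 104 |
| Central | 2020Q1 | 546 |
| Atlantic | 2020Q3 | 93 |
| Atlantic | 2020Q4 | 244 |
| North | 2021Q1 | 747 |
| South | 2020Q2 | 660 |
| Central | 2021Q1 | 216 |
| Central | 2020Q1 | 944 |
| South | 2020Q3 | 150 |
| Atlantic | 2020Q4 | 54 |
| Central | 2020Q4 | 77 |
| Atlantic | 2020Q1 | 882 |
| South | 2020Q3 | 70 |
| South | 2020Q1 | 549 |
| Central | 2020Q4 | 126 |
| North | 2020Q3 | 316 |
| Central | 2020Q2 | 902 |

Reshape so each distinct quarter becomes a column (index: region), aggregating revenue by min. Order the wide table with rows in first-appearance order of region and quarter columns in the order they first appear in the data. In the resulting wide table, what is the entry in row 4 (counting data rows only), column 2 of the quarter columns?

228

With rows in first-appearance order of region, row 4 is region=East. quarter columns in first-appearance order: 2021Q1, 2020Q2, 2020Q3, 2020Q1, 2020Q4; column 2 is 2020Q2.
Long rows with region=East, quarter=2020Q2: min(294, 228, 793) = 228.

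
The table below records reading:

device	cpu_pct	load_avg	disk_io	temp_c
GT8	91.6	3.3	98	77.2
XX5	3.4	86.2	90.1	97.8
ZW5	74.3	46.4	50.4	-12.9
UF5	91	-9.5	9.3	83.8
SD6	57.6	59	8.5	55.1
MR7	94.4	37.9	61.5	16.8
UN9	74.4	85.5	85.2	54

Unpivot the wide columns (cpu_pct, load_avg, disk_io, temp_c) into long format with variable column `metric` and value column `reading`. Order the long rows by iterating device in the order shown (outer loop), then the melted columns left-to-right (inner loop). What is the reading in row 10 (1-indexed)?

46.4

28 rows total (7 × 4). Row 10: index ⌊(10-1)/4⌋ = 2 into device → ZW5; (10-1) mod 4 = 1 into the melted columns → load_avg.
So row 10 is (ZW5, load_avg, 46.4); reading = 46.4.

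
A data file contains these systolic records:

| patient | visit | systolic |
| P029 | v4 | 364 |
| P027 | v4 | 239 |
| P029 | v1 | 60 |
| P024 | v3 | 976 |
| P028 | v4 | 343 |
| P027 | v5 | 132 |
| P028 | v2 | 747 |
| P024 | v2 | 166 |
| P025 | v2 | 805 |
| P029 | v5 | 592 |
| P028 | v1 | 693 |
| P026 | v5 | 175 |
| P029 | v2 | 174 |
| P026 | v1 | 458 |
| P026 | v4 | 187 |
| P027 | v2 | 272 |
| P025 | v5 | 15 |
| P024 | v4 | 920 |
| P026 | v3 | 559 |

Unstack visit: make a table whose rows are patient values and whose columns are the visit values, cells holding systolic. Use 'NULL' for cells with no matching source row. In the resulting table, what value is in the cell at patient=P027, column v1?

No long-format row has patient=P027 and visit=v1, so the cell is NULL.

NULL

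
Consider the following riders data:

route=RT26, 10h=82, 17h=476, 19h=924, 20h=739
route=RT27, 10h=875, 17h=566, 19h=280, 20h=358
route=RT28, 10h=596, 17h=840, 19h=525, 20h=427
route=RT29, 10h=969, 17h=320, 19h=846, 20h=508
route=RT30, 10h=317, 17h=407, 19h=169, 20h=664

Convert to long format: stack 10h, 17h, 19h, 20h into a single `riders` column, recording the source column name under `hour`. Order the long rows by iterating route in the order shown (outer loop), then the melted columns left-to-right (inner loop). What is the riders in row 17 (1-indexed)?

20 rows total (5 × 4). Row 17: index ⌊(17-1)/4⌋ = 4 into route → RT30; (17-1) mod 4 = 0 into the melted columns → 10h.
So row 17 is (RT30, 10h, 317); riders = 317.

317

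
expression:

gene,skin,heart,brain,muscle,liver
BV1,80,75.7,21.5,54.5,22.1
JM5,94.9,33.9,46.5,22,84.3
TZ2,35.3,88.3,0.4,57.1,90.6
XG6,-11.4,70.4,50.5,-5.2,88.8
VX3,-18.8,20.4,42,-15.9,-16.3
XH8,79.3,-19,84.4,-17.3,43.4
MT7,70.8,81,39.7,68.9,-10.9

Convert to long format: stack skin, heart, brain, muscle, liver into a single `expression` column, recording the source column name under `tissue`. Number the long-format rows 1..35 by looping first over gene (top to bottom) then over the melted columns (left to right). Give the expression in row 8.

35 rows total (7 × 5). Row 8: index ⌊(8-1)/5⌋ = 1 into gene → JM5; (8-1) mod 5 = 2 into the melted columns → brain.
So row 8 is (JM5, brain, 46.5); expression = 46.5.

46.5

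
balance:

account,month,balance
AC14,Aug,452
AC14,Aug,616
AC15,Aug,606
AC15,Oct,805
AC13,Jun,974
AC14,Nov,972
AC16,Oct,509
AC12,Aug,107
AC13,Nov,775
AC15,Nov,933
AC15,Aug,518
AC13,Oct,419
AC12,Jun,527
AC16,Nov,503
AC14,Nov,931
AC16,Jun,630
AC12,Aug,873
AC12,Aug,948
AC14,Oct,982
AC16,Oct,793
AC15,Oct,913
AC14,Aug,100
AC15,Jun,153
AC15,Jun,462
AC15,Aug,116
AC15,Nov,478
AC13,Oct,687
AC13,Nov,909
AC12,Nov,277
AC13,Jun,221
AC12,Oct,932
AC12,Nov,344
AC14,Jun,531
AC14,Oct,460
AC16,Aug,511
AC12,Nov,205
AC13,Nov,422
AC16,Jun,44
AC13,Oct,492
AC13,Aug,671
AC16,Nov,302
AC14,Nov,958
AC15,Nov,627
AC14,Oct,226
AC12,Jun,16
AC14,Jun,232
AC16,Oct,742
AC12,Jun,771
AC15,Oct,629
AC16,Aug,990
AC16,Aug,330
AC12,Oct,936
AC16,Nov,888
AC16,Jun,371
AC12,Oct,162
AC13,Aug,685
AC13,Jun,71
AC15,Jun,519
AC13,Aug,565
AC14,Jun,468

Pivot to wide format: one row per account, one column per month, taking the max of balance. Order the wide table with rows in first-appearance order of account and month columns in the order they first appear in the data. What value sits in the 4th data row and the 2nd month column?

With rows in first-appearance order of account, row 4 is account=AC16. month columns in first-appearance order: Aug, Oct, Jun, Nov; column 2 is Oct.
Long rows with account=AC16, month=Oct: max(509, 793, 742) = 793.

793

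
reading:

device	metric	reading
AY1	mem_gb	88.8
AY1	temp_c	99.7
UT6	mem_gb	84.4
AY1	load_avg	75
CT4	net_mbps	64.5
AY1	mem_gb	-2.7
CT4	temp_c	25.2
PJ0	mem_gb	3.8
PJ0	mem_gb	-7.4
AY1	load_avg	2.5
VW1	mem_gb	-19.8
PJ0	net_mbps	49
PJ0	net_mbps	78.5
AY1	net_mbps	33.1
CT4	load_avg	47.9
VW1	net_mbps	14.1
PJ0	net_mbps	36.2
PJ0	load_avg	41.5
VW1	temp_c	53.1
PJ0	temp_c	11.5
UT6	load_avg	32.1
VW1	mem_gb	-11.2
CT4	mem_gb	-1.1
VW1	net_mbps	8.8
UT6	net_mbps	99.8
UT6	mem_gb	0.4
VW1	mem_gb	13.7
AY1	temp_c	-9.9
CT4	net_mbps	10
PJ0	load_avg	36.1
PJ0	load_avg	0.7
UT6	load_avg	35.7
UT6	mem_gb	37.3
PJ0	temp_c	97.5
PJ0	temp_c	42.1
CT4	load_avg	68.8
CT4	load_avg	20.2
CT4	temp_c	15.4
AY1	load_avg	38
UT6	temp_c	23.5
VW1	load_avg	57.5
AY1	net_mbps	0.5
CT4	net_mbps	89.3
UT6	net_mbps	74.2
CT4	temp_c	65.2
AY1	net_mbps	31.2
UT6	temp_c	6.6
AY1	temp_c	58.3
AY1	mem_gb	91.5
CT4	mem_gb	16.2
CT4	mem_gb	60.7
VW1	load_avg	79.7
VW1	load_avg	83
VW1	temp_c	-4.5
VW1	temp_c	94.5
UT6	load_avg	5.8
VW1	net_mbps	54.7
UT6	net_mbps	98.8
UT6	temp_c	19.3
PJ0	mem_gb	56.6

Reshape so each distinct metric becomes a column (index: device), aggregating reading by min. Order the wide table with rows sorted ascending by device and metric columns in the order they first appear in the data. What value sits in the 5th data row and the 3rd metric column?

57.5

With rows sorted ascending by device, row 5 is device=VW1. metric columns in first-appearance order: mem_gb, temp_c, load_avg, net_mbps; column 3 is load_avg.
Long rows with device=VW1, metric=load_avg: min(57.5, 79.7, 83) = 57.5.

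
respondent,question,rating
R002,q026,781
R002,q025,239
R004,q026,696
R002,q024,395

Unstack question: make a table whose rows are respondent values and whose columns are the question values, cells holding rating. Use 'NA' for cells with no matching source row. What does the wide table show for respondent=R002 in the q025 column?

239

The long row with respondent=R002, question=q025 has rating=239.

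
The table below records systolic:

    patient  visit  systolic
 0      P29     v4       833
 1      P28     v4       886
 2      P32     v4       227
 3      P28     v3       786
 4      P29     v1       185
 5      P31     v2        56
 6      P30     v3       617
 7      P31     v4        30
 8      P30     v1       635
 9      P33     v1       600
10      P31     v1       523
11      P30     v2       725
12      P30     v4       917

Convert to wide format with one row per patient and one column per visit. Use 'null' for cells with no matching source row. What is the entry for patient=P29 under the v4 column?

The long row with patient=P29, visit=v4 has systolic=833.

833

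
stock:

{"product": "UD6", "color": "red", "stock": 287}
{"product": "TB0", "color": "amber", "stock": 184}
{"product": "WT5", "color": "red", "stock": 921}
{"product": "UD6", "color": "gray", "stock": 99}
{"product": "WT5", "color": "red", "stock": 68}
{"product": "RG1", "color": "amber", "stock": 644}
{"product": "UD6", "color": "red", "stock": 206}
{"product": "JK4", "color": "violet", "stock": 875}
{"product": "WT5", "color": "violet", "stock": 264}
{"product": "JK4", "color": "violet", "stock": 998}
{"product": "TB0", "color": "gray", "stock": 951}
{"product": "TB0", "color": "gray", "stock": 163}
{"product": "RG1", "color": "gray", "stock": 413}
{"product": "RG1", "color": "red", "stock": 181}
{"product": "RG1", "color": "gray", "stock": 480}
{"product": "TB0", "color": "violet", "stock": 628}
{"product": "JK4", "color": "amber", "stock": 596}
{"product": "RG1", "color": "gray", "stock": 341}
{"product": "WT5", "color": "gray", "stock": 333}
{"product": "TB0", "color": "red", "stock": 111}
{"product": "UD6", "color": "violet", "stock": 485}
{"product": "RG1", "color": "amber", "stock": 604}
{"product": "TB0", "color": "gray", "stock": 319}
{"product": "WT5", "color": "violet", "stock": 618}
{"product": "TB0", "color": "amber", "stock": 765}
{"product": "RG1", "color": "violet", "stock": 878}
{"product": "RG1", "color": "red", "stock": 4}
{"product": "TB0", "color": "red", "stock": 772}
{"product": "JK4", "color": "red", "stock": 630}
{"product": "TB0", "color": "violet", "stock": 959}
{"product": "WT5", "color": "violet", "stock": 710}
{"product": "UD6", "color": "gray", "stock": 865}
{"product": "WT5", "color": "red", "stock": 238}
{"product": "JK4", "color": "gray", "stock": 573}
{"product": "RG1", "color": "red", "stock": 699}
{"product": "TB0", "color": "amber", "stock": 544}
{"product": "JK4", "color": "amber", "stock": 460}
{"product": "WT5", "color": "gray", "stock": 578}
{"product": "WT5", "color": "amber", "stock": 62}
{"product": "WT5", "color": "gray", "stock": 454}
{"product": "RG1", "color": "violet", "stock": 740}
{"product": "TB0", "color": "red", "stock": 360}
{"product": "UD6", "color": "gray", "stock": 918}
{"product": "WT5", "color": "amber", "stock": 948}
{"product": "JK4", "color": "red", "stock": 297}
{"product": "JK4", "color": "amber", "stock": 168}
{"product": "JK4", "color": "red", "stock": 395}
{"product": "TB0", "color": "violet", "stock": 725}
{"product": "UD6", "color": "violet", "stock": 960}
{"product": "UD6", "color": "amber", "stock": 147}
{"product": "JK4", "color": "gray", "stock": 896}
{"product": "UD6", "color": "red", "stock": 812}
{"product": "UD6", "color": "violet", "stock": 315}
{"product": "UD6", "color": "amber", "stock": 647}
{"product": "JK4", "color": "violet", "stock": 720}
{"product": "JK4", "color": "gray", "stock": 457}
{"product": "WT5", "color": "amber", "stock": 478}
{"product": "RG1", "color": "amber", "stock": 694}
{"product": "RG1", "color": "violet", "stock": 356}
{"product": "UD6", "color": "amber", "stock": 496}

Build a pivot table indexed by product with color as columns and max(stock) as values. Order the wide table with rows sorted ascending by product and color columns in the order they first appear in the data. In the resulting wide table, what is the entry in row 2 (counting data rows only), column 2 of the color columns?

With rows sorted ascending by product, row 2 is product=RG1. color columns in first-appearance order: red, amber, gray, violet; column 2 is amber.
Long rows with product=RG1, color=amber: max(644, 604, 694) = 694.

694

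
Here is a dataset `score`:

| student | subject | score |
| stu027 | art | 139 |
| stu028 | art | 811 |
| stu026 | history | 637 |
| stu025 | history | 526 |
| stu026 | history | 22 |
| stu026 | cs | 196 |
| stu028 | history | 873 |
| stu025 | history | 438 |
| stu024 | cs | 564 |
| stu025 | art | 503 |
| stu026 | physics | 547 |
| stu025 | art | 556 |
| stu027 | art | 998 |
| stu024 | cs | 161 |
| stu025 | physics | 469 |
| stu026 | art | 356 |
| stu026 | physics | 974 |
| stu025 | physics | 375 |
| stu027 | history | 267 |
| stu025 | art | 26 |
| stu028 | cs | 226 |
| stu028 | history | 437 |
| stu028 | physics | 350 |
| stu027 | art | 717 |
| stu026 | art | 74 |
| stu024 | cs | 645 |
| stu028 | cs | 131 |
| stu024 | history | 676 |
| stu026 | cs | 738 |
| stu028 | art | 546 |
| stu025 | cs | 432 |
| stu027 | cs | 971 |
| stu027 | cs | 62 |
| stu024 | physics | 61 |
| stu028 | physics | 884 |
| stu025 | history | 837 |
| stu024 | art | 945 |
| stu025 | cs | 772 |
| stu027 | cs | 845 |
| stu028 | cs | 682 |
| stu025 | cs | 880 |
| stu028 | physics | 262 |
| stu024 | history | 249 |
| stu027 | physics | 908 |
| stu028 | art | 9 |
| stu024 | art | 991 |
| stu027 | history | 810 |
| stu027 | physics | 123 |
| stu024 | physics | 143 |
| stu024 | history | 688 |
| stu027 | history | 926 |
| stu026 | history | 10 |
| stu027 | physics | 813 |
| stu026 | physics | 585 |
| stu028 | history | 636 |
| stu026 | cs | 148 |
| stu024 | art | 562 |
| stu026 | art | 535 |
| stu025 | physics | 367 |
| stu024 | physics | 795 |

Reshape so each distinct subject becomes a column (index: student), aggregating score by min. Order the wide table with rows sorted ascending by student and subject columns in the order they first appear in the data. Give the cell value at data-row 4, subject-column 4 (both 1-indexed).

With rows sorted ascending by student, row 4 is student=stu027. subject columns in first-appearance order: art, history, cs, physics; column 4 is physics.
Long rows with student=stu027, subject=physics: min(908, 123, 813) = 123.

123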